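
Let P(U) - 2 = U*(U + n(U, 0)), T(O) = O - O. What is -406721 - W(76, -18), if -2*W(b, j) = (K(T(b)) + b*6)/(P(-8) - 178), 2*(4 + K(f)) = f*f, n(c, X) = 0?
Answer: -22776489/56 ≈ -4.0672e+5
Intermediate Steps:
T(O) = 0
K(f) = -4 + f²/2 (K(f) = -4 + (f*f)/2 = -4 + f²/2)
P(U) = 2 + U² (P(U) = 2 + U*(U + 0) = 2 + U*U = 2 + U²)
W(b, j) = -1/56 + 3*b/112 (W(b, j) = -((-4 + (½)*0²) + b*6)/(2*((2 + (-8)²) - 178)) = -((-4 + (½)*0) + 6*b)/(2*((2 + 64) - 178)) = -((-4 + 0) + 6*b)/(2*(66 - 178)) = -(-4 + 6*b)/(2*(-112)) = -(-4 + 6*b)*(-1)/(2*112) = -(1/28 - 3*b/56)/2 = -1/56 + 3*b/112)
-406721 - W(76, -18) = -406721 - (-1/56 + (3/112)*76) = -406721 - (-1/56 + 57/28) = -406721 - 1*113/56 = -406721 - 113/56 = -22776489/56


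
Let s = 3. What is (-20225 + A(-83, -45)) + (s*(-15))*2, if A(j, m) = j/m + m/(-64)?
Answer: -58499863/2880 ≈ -20312.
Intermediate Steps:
A(j, m) = -m/64 + j/m (A(j, m) = j/m + m*(-1/64) = j/m - m/64 = -m/64 + j/m)
(-20225 + A(-83, -45)) + (s*(-15))*2 = (-20225 + (-1/64*(-45) - 83/(-45))) + (3*(-15))*2 = (-20225 + (45/64 - 83*(-1/45))) - 45*2 = (-20225 + (45/64 + 83/45)) - 90 = (-20225 + 7337/2880) - 90 = -58240663/2880 - 90 = -58499863/2880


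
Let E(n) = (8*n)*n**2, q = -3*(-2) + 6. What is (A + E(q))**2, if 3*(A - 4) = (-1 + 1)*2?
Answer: 191213584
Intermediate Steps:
A = 4 (A = 4 + ((-1 + 1)*2)/3 = 4 + (0*2)/3 = 4 + (1/3)*0 = 4 + 0 = 4)
q = 12 (q = 6 + 6 = 12)
E(n) = 8*n**3
(A + E(q))**2 = (4 + 8*12**3)**2 = (4 + 8*1728)**2 = (4 + 13824)**2 = 13828**2 = 191213584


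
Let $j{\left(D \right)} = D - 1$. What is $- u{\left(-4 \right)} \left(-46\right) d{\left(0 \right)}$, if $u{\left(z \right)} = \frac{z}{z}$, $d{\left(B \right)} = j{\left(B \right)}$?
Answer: $-46$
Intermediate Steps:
$j{\left(D \right)} = -1 + D$ ($j{\left(D \right)} = D - 1 = -1 + D$)
$d{\left(B \right)} = -1 + B$
$u{\left(z \right)} = 1$
$- u{\left(-4 \right)} \left(-46\right) d{\left(0 \right)} = - 1 \left(-46\right) \left(-1 + 0\right) = - \left(-46\right) \left(-1\right) = \left(-1\right) 46 = -46$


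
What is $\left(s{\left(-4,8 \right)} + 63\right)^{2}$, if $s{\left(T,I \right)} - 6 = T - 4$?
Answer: $3721$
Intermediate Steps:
$s{\left(T,I \right)} = 2 + T$ ($s{\left(T,I \right)} = 6 + \left(T - 4\right) = 6 + \left(-4 + T\right) = 2 + T$)
$\left(s{\left(-4,8 \right)} + 63\right)^{2} = \left(\left(2 - 4\right) + 63\right)^{2} = \left(-2 + 63\right)^{2} = 61^{2} = 3721$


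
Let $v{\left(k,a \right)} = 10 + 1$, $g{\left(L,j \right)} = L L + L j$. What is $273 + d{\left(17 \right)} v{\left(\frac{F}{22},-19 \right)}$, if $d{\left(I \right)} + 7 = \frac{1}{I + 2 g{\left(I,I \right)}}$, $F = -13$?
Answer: $\frac{229919}{1173} \approx 196.01$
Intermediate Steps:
$g{\left(L,j \right)} = L^{2} + L j$
$d{\left(I \right)} = -7 + \frac{1}{I + 4 I^{2}}$ ($d{\left(I \right)} = -7 + \frac{1}{I + 2 I \left(I + I\right)} = -7 + \frac{1}{I + 2 I 2 I} = -7 + \frac{1}{I + 2 \cdot 2 I^{2}} = -7 + \frac{1}{I + 4 I^{2}}$)
$v{\left(k,a \right)} = 11$
$273 + d{\left(17 \right)} v{\left(\frac{F}{22},-19 \right)} = 273 + \frac{1 - 28 \cdot 17^{2} - 119}{17 \left(1 + 4 \cdot 17\right)} 11 = 273 + \frac{1 - 8092 - 119}{17 \left(1 + 68\right)} 11 = 273 + \frac{1 - 8092 - 119}{17 \cdot 69} \cdot 11 = 273 + \frac{1}{17} \cdot \frac{1}{69} \left(-8210\right) 11 = 273 - \frac{90310}{1173} = \frac{229919}{1173}$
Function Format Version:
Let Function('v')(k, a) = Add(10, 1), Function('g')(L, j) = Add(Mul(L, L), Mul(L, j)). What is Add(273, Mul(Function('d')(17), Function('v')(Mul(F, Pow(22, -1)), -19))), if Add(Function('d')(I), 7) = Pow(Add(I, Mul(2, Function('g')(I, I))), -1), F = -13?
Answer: Rational(229919, 1173) ≈ 196.01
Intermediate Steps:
Function('g')(L, j) = Add(Pow(L, 2), Mul(L, j))
Function('d')(I) = Add(-7, Pow(Add(I, Mul(4, Pow(I, 2))), -1)) (Function('d')(I) = Add(-7, Pow(Add(I, Mul(2, Mul(I, Add(I, I)))), -1)) = Add(-7, Pow(Add(I, Mul(2, Mul(I, Mul(2, I)))), -1)) = Add(-7, Pow(Add(I, Mul(2, Mul(2, Pow(I, 2)))), -1)) = Add(-7, Pow(Add(I, Mul(4, Pow(I, 2))), -1)))
Function('v')(k, a) = 11
Add(273, Mul(Function('d')(17), Function('v')(Mul(F, Pow(22, -1)), -19))) = Add(273, Mul(Mul(Pow(17, -1), Pow(Add(1, Mul(4, 17)), -1), Add(1, Mul(-28, Pow(17, 2)), Mul(-7, 17))), 11)) = Add(273, Mul(Mul(Rational(1, 17), Pow(Add(1, 68), -1), Add(1, Mul(-28, 289), -119)), 11)) = Add(273, Mul(Mul(Rational(1, 17), Pow(69, -1), Add(1, -8092, -119)), 11)) = Add(273, Mul(Mul(Rational(1, 17), Rational(1, 69), -8210), 11)) = Add(273, Mul(Rational(-8210, 1173), 11)) = Add(273, Rational(-90310, 1173)) = Rational(229919, 1173)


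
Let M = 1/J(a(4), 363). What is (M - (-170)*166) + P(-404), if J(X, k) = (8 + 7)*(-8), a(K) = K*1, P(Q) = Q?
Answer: 3337919/120 ≈ 27816.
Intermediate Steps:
a(K) = K
J(X, k) = -120 (J(X, k) = 15*(-8) = -120)
M = -1/120 (M = 1/(-120) = -1/120 ≈ -0.0083333)
(M - (-170)*166) + P(-404) = (-1/120 - (-170)*166) - 404 = (-1/120 - 1*(-28220)) - 404 = (-1/120 + 28220) - 404 = 3386399/120 - 404 = 3337919/120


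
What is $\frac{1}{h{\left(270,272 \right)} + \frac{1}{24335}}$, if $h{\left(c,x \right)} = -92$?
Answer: $- \frac{24335}{2238819} \approx -0.01087$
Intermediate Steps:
$\frac{1}{h{\left(270,272 \right)} + \frac{1}{24335}} = \frac{1}{-92 + \frac{1}{24335}} = \frac{1}{- \frac{2238819}{24335}} = - \frac{24335}{2238819}$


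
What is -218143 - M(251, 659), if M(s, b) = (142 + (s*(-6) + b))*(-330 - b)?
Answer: -915388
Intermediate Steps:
M(s, b) = (-330 - b)*(142 + b - 6*s) (M(s, b) = (142 + (-6*s + b))*(-330 - b) = (142 + (b - 6*s))*(-330 - b) = (142 + b - 6*s)*(-330 - b) = (-330 - b)*(142 + b - 6*s))
-218143 - M(251, 659) = -218143 - (-46860 - 1*659² - 472*659 + 1980*251 + 6*659*251) = -218143 - (-46860 - 1*434281 - 311048 + 496980 + 992454) = -218143 - (-46860 - 434281 - 311048 + 496980 + 992454) = -218143 - 1*697245 = -218143 - 697245 = -915388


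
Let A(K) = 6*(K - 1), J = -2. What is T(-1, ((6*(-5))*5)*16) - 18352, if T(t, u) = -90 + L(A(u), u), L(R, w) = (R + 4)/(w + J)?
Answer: -22141641/1201 ≈ -18436.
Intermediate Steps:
A(K) = -6 + 6*K (A(K) = 6*(-1 + K) = -6 + 6*K)
L(R, w) = (4 + R)/(-2 + w) (L(R, w) = (R + 4)/(w - 2) = (4 + R)/(-2 + w))
T(t, u) = -90 + (-2 + 6*u)/(-2 + u) (T(t, u) = -90 + (4 + (-6 + 6*u))/(-2 + u) = -90 + (-2 + 6*u)/(-2 + u))
T(-1, ((6*(-5))*5)*16) - 18352 = 2*(89 - 42*(6*(-5))*5*16)/(-2 + ((6*(-5))*5)*16) - 18352 = 2*(89 - 42*(-30*5)*16)/(-2 - 30*5*16) - 18352 = 2*(89 - (-6300)*16)/(-2 - 150*16) - 18352 = 2*(89 - 42*(-2400))/(-2 - 2400) - 18352 = 2*(89 + 100800)/(-2402) - 18352 = 2*(-1/2402)*100889 - 18352 = -100889/1201 - 18352 = -22141641/1201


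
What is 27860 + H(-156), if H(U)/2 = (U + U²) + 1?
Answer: 76222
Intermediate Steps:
H(U) = 2 + 2*U + 2*U² (H(U) = 2*((U + U²) + 1) = 2*(1 + U + U²) = 2 + 2*U + 2*U²)
27860 + H(-156) = 27860 + (2 + 2*(-156) + 2*(-156)²) = 27860 + (2 - 312 + 2*24336) = 27860 + (2 - 312 + 48672) = 27860 + 48362 = 76222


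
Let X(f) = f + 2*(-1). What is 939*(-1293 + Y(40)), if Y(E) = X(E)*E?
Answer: 213153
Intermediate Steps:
X(f) = -2 + f (X(f) = f - 2 = -2 + f)
Y(E) = E*(-2 + E) (Y(E) = (-2 + E)*E = E*(-2 + E))
939*(-1293 + Y(40)) = 939*(-1293 + 40*(-2 + 40)) = 939*(-1293 + 40*38) = 939*(-1293 + 1520) = 939*227 = 213153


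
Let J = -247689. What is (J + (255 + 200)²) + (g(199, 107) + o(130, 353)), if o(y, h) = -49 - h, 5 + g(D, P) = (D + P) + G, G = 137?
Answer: -40628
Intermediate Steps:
g(D, P) = 132 + D + P (g(D, P) = -5 + ((D + P) + 137) = -5 + (137 + D + P) = 132 + D + P)
(J + (255 + 200)²) + (g(199, 107) + o(130, 353)) = (-247689 + (255 + 200)²) + ((132 + 199 + 107) + (-49 - 1*353)) = (-247689 + 455²) + (438 + (-49 - 353)) = (-247689 + 207025) + (438 - 402) = -40664 + 36 = -40628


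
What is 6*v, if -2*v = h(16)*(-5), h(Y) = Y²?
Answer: 3840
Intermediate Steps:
v = 640 (v = -16²*(-5)/2 = -128*(-5) = -½*(-1280) = 640)
6*v = 6*640 = 3840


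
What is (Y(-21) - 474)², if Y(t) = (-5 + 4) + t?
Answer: 246016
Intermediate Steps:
Y(t) = -1 + t
(Y(-21) - 474)² = ((-1 - 21) - 474)² = (-22 - 474)² = (-496)² = 246016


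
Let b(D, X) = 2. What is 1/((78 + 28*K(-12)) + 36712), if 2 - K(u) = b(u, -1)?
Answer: 1/36790 ≈ 2.7181e-5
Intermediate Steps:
K(u) = 0 (K(u) = 2 - 1*2 = 2 - 2 = 0)
1/((78 + 28*K(-12)) + 36712) = 1/((78 + 28*0) + 36712) = 1/((78 + 0) + 36712) = 1/(78 + 36712) = 1/36790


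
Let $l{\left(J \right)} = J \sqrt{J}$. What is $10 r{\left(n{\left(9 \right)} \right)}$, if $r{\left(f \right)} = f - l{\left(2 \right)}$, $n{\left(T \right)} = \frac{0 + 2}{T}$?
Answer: $\frac{20}{9} - 20 \sqrt{2} \approx -26.062$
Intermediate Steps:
$l{\left(J \right)} = J^{\frac{3}{2}}$
$n{\left(T \right)} = \frac{2}{T}$
$r{\left(f \right)} = f - 2 \sqrt{2}$ ($r{\left(f \right)} = f - 2^{\frac{3}{2}} = f - 2 \sqrt{2}$)
$10 r{\left(n{\left(9 \right)} \right)} = 10 \left(\frac{2}{9} - 2 \sqrt{2}\right) = \frac{20}{9} - 20 \sqrt{2}$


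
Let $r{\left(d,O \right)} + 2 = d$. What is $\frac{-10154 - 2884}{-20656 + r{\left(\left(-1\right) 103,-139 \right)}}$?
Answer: $\frac{13038}{20761} \approx 0.628$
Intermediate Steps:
$r{\left(d,O \right)} = -2 + d$
$\frac{-10154 - 2884}{-20656 + r{\left(\left(-1\right) 103,-139 \right)}} = \frac{-10154 - 2884}{-20656 - 105} = - \frac{13038}{-20656 - 105} = - \frac{13038}{-20761} = \left(-13038\right) \left(- \frac{1}{20761}\right) = \frac{13038}{20761}$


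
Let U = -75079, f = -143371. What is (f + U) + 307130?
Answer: 88680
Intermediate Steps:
(f + U) + 307130 = (-143371 - 75079) + 307130 = -218450 + 307130 = 88680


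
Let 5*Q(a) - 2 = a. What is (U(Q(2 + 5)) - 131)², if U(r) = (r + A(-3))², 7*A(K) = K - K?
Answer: 10201636/625 ≈ 16323.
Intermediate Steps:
A(K) = 0 (A(K) = (K - K)/7 = (⅐)*0 = 0)
Q(a) = ⅖ + a/5
U(r) = r² (U(r) = (r + 0)² = r²)
(U(Q(2 + 5)) - 131)² = ((⅖ + (2 + 5)/5)² - 131)² = ((⅖ + (⅕)*7)² - 131)² = ((⅖ + 7/5)² - 131)² = ((9/5)² - 131)² = (81/25 - 131)² = (-3194/25)² = 10201636/625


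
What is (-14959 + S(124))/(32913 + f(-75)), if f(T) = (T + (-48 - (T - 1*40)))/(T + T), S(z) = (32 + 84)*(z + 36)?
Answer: 20775/189883 ≈ 0.10941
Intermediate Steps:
S(z) = 4176 + 116*z (S(z) = 116*(36 + z) = 4176 + 116*z)
f(T) = -4/T (f(T) = (T + (-48 - (T - 40)))/((2*T)) = (T + (-48 - (-40 + T)))*(1/(2*T)) = (T + (-48 + (40 - T)))*(1/(2*T)) = (T + (-8 - T))*(1/(2*T)) = -4/T)
(-14959 + S(124))/(32913 + f(-75)) = (-14959 + (4176 + 116*124))/(32913 - 4/(-75)) = (-14959 + (4176 + 14384))/(32913 - 4*(-1/75)) = (-14959 + 18560)/(32913 + 4/75) = 3601/(2468479/75) = 3601*(75/2468479) = 20775/189883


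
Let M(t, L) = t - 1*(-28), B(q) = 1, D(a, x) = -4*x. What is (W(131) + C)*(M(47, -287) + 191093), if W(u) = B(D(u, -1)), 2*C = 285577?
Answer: 27296783136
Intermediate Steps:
C = 285577/2 (C = (½)*285577 = 285577/2 ≈ 1.4279e+5)
W(u) = 1
M(t, L) = 28 + t (M(t, L) = t + 28 = 28 + t)
(W(131) + C)*(M(47, -287) + 191093) = (1 + 285577/2)*((28 + 47) + 191093) = 285579*(75 + 191093)/2 = (285579/2)*191168 = 27296783136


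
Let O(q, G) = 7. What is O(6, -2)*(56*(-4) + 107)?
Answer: -819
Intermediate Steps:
O(6, -2)*(56*(-4) + 107) = 7*(56*(-4) + 107) = 7*(-224 + 107) = 7*(-117) = -819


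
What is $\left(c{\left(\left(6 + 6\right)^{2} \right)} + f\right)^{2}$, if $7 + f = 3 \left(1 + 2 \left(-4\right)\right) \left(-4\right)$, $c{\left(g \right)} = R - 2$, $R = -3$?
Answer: $5184$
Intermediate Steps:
$c{\left(g \right)} = -5$ ($c{\left(g \right)} = -3 - 2 = -5$)
$f = 77$ ($f = -7 + 3 \left(1 + 2 \left(-4\right)\right) \left(-4\right) = -7 + 3 \left(1 - 8\right) \left(-4\right) = -7 + 3 \left(-7\right) \left(-4\right) = -7 - -84 = -7 + 84 = 77$)
$\left(c{\left(\left(6 + 6\right)^{2} \right)} + f\right)^{2} = \left(-5 + 77\right)^{2} = 72^{2} = 5184$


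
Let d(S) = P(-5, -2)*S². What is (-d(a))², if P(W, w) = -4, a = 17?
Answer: 1336336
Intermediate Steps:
d(S) = -4*S²
(-d(a))² = (-(-4)*17²)² = (-(-4)*289)² = (-1*(-1156))² = 1156² = 1336336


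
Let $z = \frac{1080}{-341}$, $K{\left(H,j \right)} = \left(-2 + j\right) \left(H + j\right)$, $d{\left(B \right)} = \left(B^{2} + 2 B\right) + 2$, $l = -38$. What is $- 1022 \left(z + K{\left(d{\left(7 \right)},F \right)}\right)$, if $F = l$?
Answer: $\frac{377485920}{341} \approx 1.107 \cdot 10^{6}$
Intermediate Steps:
$F = -38$
$d{\left(B \right)} = 2 + B^{2} + 2 B$
$z = - \frac{1080}{341}$ ($z = 1080 \left(- \frac{1}{341}\right) = - \frac{1080}{341} \approx -3.1672$)
$- 1022 \left(z + K{\left(d{\left(7 \right)},F \right)}\right) = - 1022 \left(- \frac{1080}{341} + \left(\left(-38\right)^{2} - 2 \left(2 + 7^{2} + 2 \cdot 7\right) - -76 + \left(2 + 7^{2} + 2 \cdot 7\right) \left(-38\right)\right)\right) = - 1022 \left(- \frac{1080}{341} + \left(1444 - 2 \left(2 + 49 + 14\right) + 76 + \left(2 + 49 + 14\right) \left(-38\right)\right)\right) = - 1022 \left(- \frac{1080}{341} + \left(1444 - 130 + 76 + 65 \left(-38\right)\right)\right) = - 1022 \left(- \frac{1080}{341} + \left(1444 - 130 + 76 - 2470\right)\right) = - 1022 \left(- \frac{1080}{341} - 1080\right) = \left(-1022\right) \left(- \frac{369360}{341}\right) = \frac{377485920}{341}$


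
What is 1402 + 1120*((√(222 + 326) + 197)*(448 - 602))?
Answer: -33977158 - 344960*√137 ≈ -3.8015e+7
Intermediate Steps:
1402 + 1120*((√(222 + 326) + 197)*(448 - 602)) = 1402 + 1120*((√548 + 197)*(-154)) = 1402 + 1120*((2*√137 + 197)*(-154)) = 1402 + 1120*((197 + 2*√137)*(-154)) = 1402 + 1120*(-30338 - 308*√137) = 1402 + (-33978560 - 344960*√137) = -33977158 - 344960*√137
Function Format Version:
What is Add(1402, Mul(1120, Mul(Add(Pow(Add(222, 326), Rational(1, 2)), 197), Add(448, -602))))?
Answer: Add(-33977158, Mul(-344960, Pow(137, Rational(1, 2)))) ≈ -3.8015e+7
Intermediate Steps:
Add(1402, Mul(1120, Mul(Add(Pow(Add(222, 326), Rational(1, 2)), 197), Add(448, -602)))) = Add(1402, Mul(1120, Mul(Add(Pow(548, Rational(1, 2)), 197), -154))) = Add(1402, Mul(1120, Mul(Add(Mul(2, Pow(137, Rational(1, 2))), 197), -154))) = Add(1402, Mul(1120, Mul(Add(197, Mul(2, Pow(137, Rational(1, 2)))), -154))) = Add(1402, Mul(1120, Add(-30338, Mul(-308, Pow(137, Rational(1, 2)))))) = Add(1402, Add(-33978560, Mul(-344960, Pow(137, Rational(1, 2))))) = Add(-33977158, Mul(-344960, Pow(137, Rational(1, 2))))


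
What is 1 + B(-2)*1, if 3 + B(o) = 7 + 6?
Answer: 11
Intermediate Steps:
B(o) = 10 (B(o) = -3 + (7 + 6) = -3 + 13 = 10)
1 + B(-2)*1 = 1 + 10*1 = 1 + 10 = 11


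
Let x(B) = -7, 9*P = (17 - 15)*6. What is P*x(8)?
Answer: -28/3 ≈ -9.3333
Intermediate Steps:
P = 4/3 (P = ((17 - 15)*6)/9 = (2*6)/9 = (⅑)*12 = 4/3 ≈ 1.3333)
P*x(8) = (4/3)*(-7) = -28/3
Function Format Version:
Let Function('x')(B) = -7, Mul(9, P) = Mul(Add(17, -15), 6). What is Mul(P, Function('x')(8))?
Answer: Rational(-28, 3) ≈ -9.3333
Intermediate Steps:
P = Rational(4, 3) (P = Mul(Rational(1, 9), Mul(Add(17, -15), 6)) = Mul(Rational(1, 9), Mul(2, 6)) = Mul(Rational(1, 9), 12) = Rational(4, 3) ≈ 1.3333)
Mul(P, Function('x')(8)) = Mul(Rational(4, 3), -7) = Rational(-28, 3)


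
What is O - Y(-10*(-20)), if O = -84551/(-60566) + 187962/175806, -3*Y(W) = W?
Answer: 122684404333/1774644366 ≈ 69.132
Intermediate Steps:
Y(W) = -W/3
O = 4374779933/1774644366 (O = -84551*(-1/60566) + 187962*(1/175806) = 84551/60566 + 31327/29301 = 4374779933/1774644366 ≈ 2.4652)
O - Y(-10*(-20)) = 4374779933/1774644366 - (-1)*(-10*(-20))/3 = 4374779933/1774644366 - (-1)*200/3 = 4374779933/1774644366 - 1*(-200/3) = 4374779933/1774644366 + 200/3 = 122684404333/1774644366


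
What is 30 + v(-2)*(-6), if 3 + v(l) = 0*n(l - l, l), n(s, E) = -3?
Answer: 48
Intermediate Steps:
v(l) = -3 (v(l) = -3 + 0*(-3) = -3 + 0 = -3)
30 + v(-2)*(-6) = 30 - 3*(-6) = 30 + 18 = 48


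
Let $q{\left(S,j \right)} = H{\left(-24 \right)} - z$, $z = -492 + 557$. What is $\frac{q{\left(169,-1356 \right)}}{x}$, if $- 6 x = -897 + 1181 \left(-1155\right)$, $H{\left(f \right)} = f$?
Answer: $- \frac{89}{227492} \approx -0.00039122$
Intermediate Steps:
$z = 65$
$q{\left(S,j \right)} = -89$ ($q{\left(S,j \right)} = -24 - 65 = -89$)
$x = 227492$ ($x = - \frac{-897 + 1181 \left(-1155\right)}{6} = - \frac{-897 - 1364055}{6} = \left(- \frac{1}{6}\right) \left(-1364952\right) = 227492$)
$\frac{q{\left(169,-1356 \right)}}{x} = - \frac{89}{227492}$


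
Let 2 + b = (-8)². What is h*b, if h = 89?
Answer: 5518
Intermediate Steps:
b = 62 (b = -2 + (-8)² = -2 + 64 = 62)
h*b = 89*62 = 5518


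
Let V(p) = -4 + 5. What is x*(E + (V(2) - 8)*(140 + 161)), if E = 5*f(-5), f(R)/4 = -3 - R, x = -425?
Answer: 878475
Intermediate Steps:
V(p) = 1
f(R) = -12 - 4*R (f(R) = 4*(-3 - R) = -12 - 4*R)
E = 40 (E = 5*(-12 - 4*(-5)) = 5*(-12 + 20) = 5*8 = 40)
x*(E + (V(2) - 8)*(140 + 161)) = -425*(40 + (1 - 8)*(140 + 161)) = -425*(40 - 7*301) = -425*(40 - 2107) = -425*(-2067) = 878475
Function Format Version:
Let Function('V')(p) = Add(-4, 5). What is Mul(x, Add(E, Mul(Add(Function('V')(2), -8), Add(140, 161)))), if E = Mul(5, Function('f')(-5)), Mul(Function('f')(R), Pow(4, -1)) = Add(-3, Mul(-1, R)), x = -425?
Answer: 878475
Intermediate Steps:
Function('V')(p) = 1
Function('f')(R) = Add(-12, Mul(-4, R)) (Function('f')(R) = Mul(4, Add(-3, Mul(-1, R))) = Add(-12, Mul(-4, R)))
E = 40 (E = Mul(5, Add(-12, Mul(-4, -5))) = Mul(5, Add(-12, 20)) = Mul(5, 8) = 40)
Mul(x, Add(E, Mul(Add(Function('V')(2), -8), Add(140, 161)))) = Mul(-425, Add(40, Mul(Add(1, -8), Add(140, 161)))) = Mul(-425, Add(40, Mul(-7, 301))) = Mul(-425, Add(40, -2107)) = Mul(-425, -2067) = 878475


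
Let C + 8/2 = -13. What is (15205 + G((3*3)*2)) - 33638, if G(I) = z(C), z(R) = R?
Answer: -18450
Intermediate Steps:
C = -17 (C = -4 - 13 = -17)
G(I) = -17
(15205 + G((3*3)*2)) - 33638 = (15205 - 17) - 33638 = 15188 - 33638 = -18450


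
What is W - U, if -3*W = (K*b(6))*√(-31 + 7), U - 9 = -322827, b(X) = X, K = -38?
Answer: 322818 + 152*I*√6 ≈ 3.2282e+5 + 372.32*I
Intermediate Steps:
U = -322818 (U = 9 - 322827 = -322818)
W = 152*I*√6 (W = -(-38*6)*√(-31 + 7)/3 = -(-76)*√(-24) = -(-76)*2*I*√6 = -(-152)*I*√6 = 152*I*√6 ≈ 372.32*I)
W - U = 152*I*√6 - 1*(-322818) = 152*I*√6 + 322818 = 322818 + 152*I*√6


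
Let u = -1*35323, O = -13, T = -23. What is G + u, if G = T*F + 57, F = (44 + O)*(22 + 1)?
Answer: -51665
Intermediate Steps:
F = 713 (F = (44 - 13)*(22 + 1) = 31*23 = 713)
G = -16342 (G = -23*713 + 57 = -16399 + 57 = -16342)
u = -35323
G + u = -16342 - 35323 = -51665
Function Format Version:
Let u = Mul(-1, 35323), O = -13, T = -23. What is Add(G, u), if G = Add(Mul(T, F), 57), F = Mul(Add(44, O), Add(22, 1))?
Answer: -51665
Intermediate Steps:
F = 713 (F = Mul(Add(44, -13), Add(22, 1)) = Mul(31, 23) = 713)
G = -16342 (G = Add(Mul(-23, 713), 57) = Add(-16399, 57) = -16342)
u = -35323
Add(G, u) = Add(-16342, -35323) = -51665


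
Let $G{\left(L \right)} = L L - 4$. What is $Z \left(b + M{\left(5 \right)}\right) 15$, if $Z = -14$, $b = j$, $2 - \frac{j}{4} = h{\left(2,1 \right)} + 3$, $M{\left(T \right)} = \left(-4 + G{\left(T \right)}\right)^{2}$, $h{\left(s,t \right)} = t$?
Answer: $-59010$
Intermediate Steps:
$G{\left(L \right)} = -4 + L^{2}$ ($G{\left(L \right)} = L^{2} - 4 = -4 + L^{2}$)
$M{\left(T \right)} = \left(-8 + T^{2}\right)^{2}$ ($M{\left(T \right)} = \left(-4 + \left(-4 + T^{2}\right)\right)^{2} = \left(-8 + T^{2}\right)^{2}$)
$j = -8$ ($j = 8 - 4 \left(1 + 3\right) = 8 - 16 = -8$)
$b = -8$
$Z \left(b + M{\left(5 \right)}\right) 15 = - 14 \left(-8 + \left(-8 + 5^{2}\right)^{2}\right) 15 = - 14 \left(-8 + \left(-8 + 25\right)^{2}\right) 15 = - 14 \left(-8 + 17^{2}\right) 15 = - 14 \left(-8 + 289\right) 15 = - 14 \cdot 281 \cdot 15 = \left(-14\right) 4215 = -59010$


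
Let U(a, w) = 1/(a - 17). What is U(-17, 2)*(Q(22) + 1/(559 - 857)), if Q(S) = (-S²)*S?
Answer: 3173105/10132 ≈ 313.18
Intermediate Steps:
Q(S) = -S³
U(a, w) = 1/(-17 + a)
U(-17, 2)*(Q(22) + 1/(559 - 857)) = (-1*22³ + 1/(559 - 857))/(-17 - 17) = (-1*10648 + 1/(-298))/(-34) = -(-10648 - 1/298)/34 = -1/34*(-3173105/298) = 3173105/10132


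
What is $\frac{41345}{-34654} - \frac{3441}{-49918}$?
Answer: $- \frac{486153824}{432464593} \approx -1.1241$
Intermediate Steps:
$\frac{41345}{-34654} - \frac{3441}{-49918} = 41345 \left(- \frac{1}{34654}\right) - - \frac{3441}{49918} = - \frac{41345}{34654} + \frac{3441}{49918} = - \frac{486153824}{432464593}$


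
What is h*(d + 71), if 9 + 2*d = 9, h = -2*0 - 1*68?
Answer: -4828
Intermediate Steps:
h = -68 (h = 0 - 68 = -68)
d = 0 (d = -9/2 + (½)*9 = -9/2 + 9/2 = 0)
h*(d + 71) = -68*(0 + 71) = -68*71 = -4828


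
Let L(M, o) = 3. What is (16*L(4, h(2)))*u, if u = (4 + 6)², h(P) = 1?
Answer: 4800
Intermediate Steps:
u = 100 (u = 10² = 100)
(16*L(4, h(2)))*u = (16*3)*100 = 48*100 = 4800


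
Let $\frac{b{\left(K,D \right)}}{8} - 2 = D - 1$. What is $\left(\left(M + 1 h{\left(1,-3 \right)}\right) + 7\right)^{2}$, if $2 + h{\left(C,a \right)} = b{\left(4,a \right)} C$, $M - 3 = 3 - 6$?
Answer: $121$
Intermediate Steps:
$b{\left(K,D \right)} = 8 + 8 D$ ($b{\left(K,D \right)} = 16 + 8 \left(D - 1\right) = 16 + 8 \left(-1 + D\right) = 16 + \left(-8 + 8 D\right) = 8 + 8 D$)
$M = 0$ ($M = 3 + \left(3 - 6\right) = 3 - 3 = 0$)
$h{\left(C,a \right)} = -2 + C \left(8 + 8 a\right)$ ($h{\left(C,a \right)} = -2 + \left(8 + 8 a\right) C = -2 + C \left(8 + 8 a\right)$)
$\left(\left(M + 1 h{\left(1,-3 \right)}\right) + 7\right)^{2} = \left(\left(0 + 1 \left(-2 + 8 \cdot 1 \left(1 - 3\right)\right)\right) + 7\right)^{2} = \left(\left(0 + 1 \left(-2 + 8 \cdot 1 \left(-2\right)\right)\right) + 7\right)^{2} = \left(\left(0 + 1 \left(-2 - 16\right)\right) + 7\right)^{2} = \left(\left(0 + 1 \left(-18\right)\right) + 7\right)^{2} = \left(\left(0 - 18\right) + 7\right)^{2} = \left(-18 + 7\right)^{2} = \left(-11\right)^{2} = 121$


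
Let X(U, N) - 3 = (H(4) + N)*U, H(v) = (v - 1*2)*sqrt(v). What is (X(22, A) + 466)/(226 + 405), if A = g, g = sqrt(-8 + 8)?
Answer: 557/631 ≈ 0.88273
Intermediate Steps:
H(v) = sqrt(v)*(-2 + v) (H(v) = (v - 2)*sqrt(v) = (-2 + v)*sqrt(v) = sqrt(v)*(-2 + v))
g = 0 (g = sqrt(0) = 0)
A = 0
X(U, N) = 3 + U*(4 + N) (X(U, N) = 3 + (sqrt(4)*(-2 + 4) + N)*U = 3 + (2*2 + N)*U = 3 + (4 + N)*U = 3 + U*(4 + N))
(X(22, A) + 466)/(226 + 405) = ((3 + 4*22 + 0*22) + 466)/(226 + 405) = ((3 + 88 + 0) + 466)/631 = (91 + 466)*(1/631) = 557*(1/631) = 557/631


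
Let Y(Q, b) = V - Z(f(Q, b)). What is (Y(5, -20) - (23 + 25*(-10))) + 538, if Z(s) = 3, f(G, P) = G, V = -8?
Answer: 754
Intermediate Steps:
Y(Q, b) = -11 (Y(Q, b) = -8 - 1*3 = -8 - 3 = -11)
(Y(5, -20) - (23 + 25*(-10))) + 538 = (-11 - (23 + 25*(-10))) + 538 = (-11 - (23 - 250)) + 538 = (-11 - 1*(-227)) + 538 = (-11 + 227) + 538 = 216 + 538 = 754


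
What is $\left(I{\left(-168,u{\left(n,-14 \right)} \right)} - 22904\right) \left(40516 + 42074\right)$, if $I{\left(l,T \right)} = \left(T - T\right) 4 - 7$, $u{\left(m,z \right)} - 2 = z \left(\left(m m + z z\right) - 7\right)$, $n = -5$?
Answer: $-1892219490$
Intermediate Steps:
$u{\left(m,z \right)} = 2 + z \left(-7 + m^{2} + z^{2}\right)$ ($u{\left(m,z \right)} = 2 + z \left(\left(m m + z z\right) - 7\right) = 2 + z \left(\left(m^{2} + z^{2}\right) - 7\right) = 2 + z \left(-7 + m^{2} + z^{2}\right)$)
$I{\left(l,T \right)} = -7$ ($I{\left(l,T \right)} = 0 \cdot 4 - 7 = 0 - 7 = -7$)
$\left(I{\left(-168,u{\left(n,-14 \right)} \right)} - 22904\right) \left(40516 + 42074\right) = \left(-7 - 22904\right) \left(40516 + 42074\right) = \left(-22911\right) 82590 = -1892219490$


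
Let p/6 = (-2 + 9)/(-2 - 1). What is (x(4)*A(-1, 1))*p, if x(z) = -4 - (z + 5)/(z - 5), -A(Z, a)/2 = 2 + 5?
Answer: 980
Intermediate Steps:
A(Z, a) = -14 (A(Z, a) = -2*(2 + 5) = -2*7 = -14)
p = -14 (p = 6*((-2 + 9)/(-2 - 1)) = 6*(7/(-3)) = 6*(7*(-1/3)) = 6*(-7/3) = -14)
x(z) = -4 - (5 + z)/(-5 + z)
(x(4)*A(-1, 1))*p = ((5*(3 - 1*4)/(-5 + 4))*(-14))*(-14) = ((5*(3 - 4)/(-1))*(-14))*(-14) = ((5*(-1)*(-1))*(-14))*(-14) = (5*(-14))*(-14) = -70*(-14) = 980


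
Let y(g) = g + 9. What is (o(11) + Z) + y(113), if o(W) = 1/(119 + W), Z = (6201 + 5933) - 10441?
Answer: 235951/130 ≈ 1815.0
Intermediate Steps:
Z = 1693 (Z = 12134 - 10441 = 1693)
y(g) = 9 + g
(o(11) + Z) + y(113) = (1/(119 + 11) + 1693) + (9 + 113) = (1/130 + 1693) + 122 = 220091/130 + 122 = 235951/130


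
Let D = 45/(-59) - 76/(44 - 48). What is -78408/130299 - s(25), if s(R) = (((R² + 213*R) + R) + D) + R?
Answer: -15423557932/2562547 ≈ -6018.8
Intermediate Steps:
D = 1076/59 (D = 45*(-1/59) - 76/(-4) = -45/59 - 76*(-¼) = -45/59 + 19 = 1076/59 ≈ 18.237)
s(R) = 1076/59 + R² + 215*R (s(R) = (((R² + 213*R) + R) + 1076/59) + R = ((R² + 214*R) + 1076/59) + R = (1076/59 + R² + 214*R) + R = 1076/59 + R² + 215*R)
-78408/130299 - s(25) = -78408/130299 - (1076/59 + 25² + 215*25) = -78408*1/130299 - (1076/59 + 625 + 5375) = -26136/43433 - 1*355076/59 = -26136/43433 - 355076/59 = -15423557932/2562547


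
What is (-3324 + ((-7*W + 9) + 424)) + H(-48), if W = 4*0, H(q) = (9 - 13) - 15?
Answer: -2910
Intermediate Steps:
H(q) = -19 (H(q) = -4 - 15 = -19)
W = 0
(-3324 + ((-7*W + 9) + 424)) + H(-48) = (-3324 + ((-7*0 + 9) + 424)) - 19 = (-3324 + ((0 + 9) + 424)) - 19 = (-3324 + (9 + 424)) - 19 = (-3324 + 433) - 19 = -2891 - 19 = -2910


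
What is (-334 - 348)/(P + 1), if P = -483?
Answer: 341/241 ≈ 1.4149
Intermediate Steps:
(-334 - 348)/(P + 1) = (-334 - 348)/(-483 + 1) = -682/(-482) = -682*(-1/482) = 341/241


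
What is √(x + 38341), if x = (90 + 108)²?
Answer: √77545 ≈ 278.47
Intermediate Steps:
x = 39204 (x = 198² = 39204)
√(x + 38341) = √(39204 + 38341) = √77545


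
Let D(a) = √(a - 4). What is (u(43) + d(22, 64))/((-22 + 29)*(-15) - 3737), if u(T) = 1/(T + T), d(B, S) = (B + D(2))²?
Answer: -41453/330412 - 22*I*√2/1921 ≈ -0.12546 - 0.016196*I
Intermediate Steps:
D(a) = √(-4 + a)
d(B, S) = (B + I*√2)² (d(B, S) = (B + √(-4 + 2))² = (B + √(-2))² = (B + I*√2)²)
u(T) = 1/(2*T)
(u(43) + d(22, 64))/((-22 + 29)*(-15) - 3737) = ((½)/43 + (22 + I*√2)²)/((-22 + 29)*(-15) - 3737) = ((½)*(1/43) + (22 + I*√2)²)/(7*(-15) - 3737) = (1/86 + (22 + I*√2)²)/(-105 - 3737) = (1/86 + (22 + I*√2)²)/(-3842) = (1/86 + (22 + I*√2)²)*(-1/3842) = -1/330412 - (22 + I*√2)²/3842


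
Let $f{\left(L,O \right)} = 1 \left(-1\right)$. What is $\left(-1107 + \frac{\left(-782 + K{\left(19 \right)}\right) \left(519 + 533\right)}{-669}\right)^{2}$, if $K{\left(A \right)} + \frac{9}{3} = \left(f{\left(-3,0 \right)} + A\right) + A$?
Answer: $\frac{2144893969}{447561} \approx 4792.4$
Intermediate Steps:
$f{\left(L,O \right)} = -1$
$K{\left(A \right)} = -4 + 2 A$ ($K{\left(A \right)} = -3 + \left(\left(-1 + A\right) + A\right) = -3 + \left(-1 + 2 A\right) = -4 + 2 A$)
$\left(-1107 + \frac{\left(-782 + K{\left(19 \right)}\right) \left(519 + 533\right)}{-669}\right)^{2} = \left(-1107 + \frac{\left(-782 + \left(-4 + 2 \cdot 19\right)\right) \left(519 + 533\right)}{-669}\right)^{2} = \left(-1107 + \left(-782 + \left(-4 + 38\right)\right) 1052 \left(- \frac{1}{669}\right)\right)^{2} = \left(-1107 + \left(-782 + 34\right) 1052 \left(- \frac{1}{669}\right)\right)^{2} = \left(-1107 + \left(-748\right) 1052 \left(- \frac{1}{669}\right)\right)^{2} = \left(-1107 - - \frac{786896}{669}\right)^{2} = \left(-1107 + \frac{786896}{669}\right)^{2} = \left(\frac{46313}{669}\right)^{2} = \frac{2144893969}{447561}$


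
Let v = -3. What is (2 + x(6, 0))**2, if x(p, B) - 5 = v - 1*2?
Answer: 4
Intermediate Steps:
x(p, B) = 0 (x(p, B) = 5 + (-3 - 1*2) = 5 + (-3 - 2) = 5 - 5 = 0)
(2 + x(6, 0))**2 = (2 + 0)**2 = 2**2 = 4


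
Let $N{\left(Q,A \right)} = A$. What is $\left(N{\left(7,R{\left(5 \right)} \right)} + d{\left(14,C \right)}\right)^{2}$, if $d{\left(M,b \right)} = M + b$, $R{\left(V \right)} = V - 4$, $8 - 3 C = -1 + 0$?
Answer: $324$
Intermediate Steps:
$C = 3$ ($C = \frac{8}{3} - \frac{-1 + 0}{3} = \frac{8}{3} - - \frac{1}{3} = \frac{8}{3} + \frac{1}{3} = 3$)
$R{\left(V \right)} = -4 + V$
$\left(N{\left(7,R{\left(5 \right)} \right)} + d{\left(14,C \right)}\right)^{2} = \left(\left(-4 + 5\right) + \left(14 + 3\right)\right)^{2} = \left(1 + 17\right)^{2} = 18^{2} = 324$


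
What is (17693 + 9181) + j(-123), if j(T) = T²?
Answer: 42003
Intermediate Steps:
(17693 + 9181) + j(-123) = (17693 + 9181) + (-123)² = 26874 + 15129 = 42003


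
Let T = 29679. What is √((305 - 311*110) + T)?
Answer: I*√4226 ≈ 65.008*I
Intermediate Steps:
√((305 - 311*110) + T) = √((305 - 311*110) + 29679) = √((305 - 34210) + 29679) = √(-33905 + 29679) = √(-4226) = I*√4226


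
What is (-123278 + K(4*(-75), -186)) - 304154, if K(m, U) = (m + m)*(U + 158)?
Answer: -410632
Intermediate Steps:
K(m, U) = 2*m*(158 + U) (K(m, U) = (2*m)*(158 + U) = 2*m*(158 + U))
(-123278 + K(4*(-75), -186)) - 304154 = (-123278 + 2*(4*(-75))*(158 - 186)) - 304154 = (-123278 + 2*(-300)*(-28)) - 304154 = (-123278 + 16800) - 304154 = -106478 - 304154 = -410632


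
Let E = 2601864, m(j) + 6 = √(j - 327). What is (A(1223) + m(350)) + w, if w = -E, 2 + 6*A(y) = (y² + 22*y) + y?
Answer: -2347894 + √23 ≈ -2.3479e+6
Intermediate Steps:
m(j) = -6 + √(-327 + j) (m(j) = -6 + √(j - 327) = -6 + √(-327 + j))
A(y) = -⅓ + y²/6 + 23*y/6 (A(y) = -⅓ + ((y² + 22*y) + y)/6 = -⅓ + (y² + 23*y)/6 = -⅓ + (y²/6 + 23*y/6) = -⅓ + y²/6 + 23*y/6)
w = -2601864 (w = -1*2601864 = -2601864)
(A(1223) + m(350)) + w = ((-⅓ + (⅙)*1223² + (23/6)*1223) + (-6 + √(-327 + 350))) - 2601864 = ((-⅓ + (⅙)*1495729 + 28129/6) + (-6 + √23)) - 2601864 = ((-⅓ + 1495729/6 + 28129/6) + (-6 + √23)) - 2601864 = (253976 + (-6 + √23)) - 2601864 = (253970 + √23) - 2601864 = -2347894 + √23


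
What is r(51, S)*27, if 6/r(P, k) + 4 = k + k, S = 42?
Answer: 81/40 ≈ 2.0250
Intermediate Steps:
r(P, k) = 6/(-4 + 2*k) (r(P, k) = 6/(-4 + (k + k)) = 6/(-4 + 2*k))
r(51, S)*27 = (3/(-2 + 42))*27 = (3/40)*27 = 81/40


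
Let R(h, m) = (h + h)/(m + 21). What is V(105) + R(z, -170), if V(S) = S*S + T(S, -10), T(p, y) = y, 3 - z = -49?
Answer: 1641131/149 ≈ 11014.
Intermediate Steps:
z = 52 (z = 3 - 1*(-49) = 3 + 49 = 52)
R(h, m) = 2*h/(21 + m) (R(h, m) = (2*h)/(21 + m) = 2*h/(21 + m))
V(S) = -10 + S² (V(S) = S*S - 10 = S² - 10 = -10 + S²)
V(105) + R(z, -170) = (-10 + 105²) + 2*52/(21 - 170) = (-10 + 11025) + 2*52/(-149) = 11015 + 2*52*(-1/149) = 11015 - 104/149 = 1641131/149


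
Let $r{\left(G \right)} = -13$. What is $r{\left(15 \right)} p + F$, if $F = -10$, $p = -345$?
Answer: $4475$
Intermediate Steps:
$r{\left(15 \right)} p + F = \left(-13\right) \left(-345\right) - 10 = 4485 - 10 = 4475$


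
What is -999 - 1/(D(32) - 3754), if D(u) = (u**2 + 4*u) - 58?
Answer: -2657339/2660 ≈ -999.00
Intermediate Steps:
D(u) = -58 + u**2 + 4*u
-999 - 1/(D(32) - 3754) = -999 - 1/((-58 + 32**2 + 4*32) - 3754) = -999 - 1/((-58 + 1024 + 128) - 3754) = -999 - 1/(1094 - 3754) = -999 - 1/(-2660) = -999 - 1*(-1/2660) = -999 + 1/2660 = -2657339/2660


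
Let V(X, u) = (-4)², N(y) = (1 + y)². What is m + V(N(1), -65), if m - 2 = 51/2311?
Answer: 41649/2311 ≈ 18.022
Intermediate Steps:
V(X, u) = 16
m = 4673/2311 (m = 2 + 51/2311 = 4673/2311 ≈ 2.0221)
m + V(N(1), -65) = 4673/2311 + 16 = 41649/2311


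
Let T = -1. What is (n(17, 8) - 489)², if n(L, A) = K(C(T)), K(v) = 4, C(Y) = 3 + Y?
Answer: 235225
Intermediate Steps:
n(L, A) = 4
(n(17, 8) - 489)² = (4 - 489)² = (-485)² = 235225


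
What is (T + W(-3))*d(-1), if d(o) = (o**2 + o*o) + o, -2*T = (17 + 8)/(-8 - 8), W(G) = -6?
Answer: -167/32 ≈ -5.2188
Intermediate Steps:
T = 25/32 (T = -(17 + 8)/(2*(-8 - 8)) = -25/(2*(-16)) = -25*(-1)/(2*16) = -1/2*(-25/16) = 25/32 ≈ 0.78125)
d(o) = o + 2*o**2 (d(o) = (o**2 + o**2) + o = 2*o**2 + o = o + 2*o**2)
(T + W(-3))*d(-1) = (25/32 - 6)*(-(1 + 2*(-1))) = -(-167)*(1 - 2)/32 = -(-167)*(-1)/32 = -167/32*1 = -167/32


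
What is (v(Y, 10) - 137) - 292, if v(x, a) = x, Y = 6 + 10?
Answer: -413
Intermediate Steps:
Y = 16
(v(Y, 10) - 137) - 292 = (16 - 137) - 292 = -121 - 292 = -413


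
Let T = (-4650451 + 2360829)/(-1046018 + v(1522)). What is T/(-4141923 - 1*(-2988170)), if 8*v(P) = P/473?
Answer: -4331964824/2283352521302135 ≈ -1.8972e-6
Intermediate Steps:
v(P) = P/3784 (v(P) = (P/473)/8 = P/3784)
T = 4331964824/1979065295 (T = (-4650451 + 2360829)/(-1046018 + (1/3784)*1522) = -2289622/(-1046018 + 761/1892) = -2289622/(-1979065295/1892) = -2289622*(-1892/1979065295) = 4331964824/1979065295 ≈ 2.1889)
T/(-4141923 - 1*(-2988170)) = 4331964824/(1979065295*(-4141923 - 1*(-2988170))) = 4331964824/(1979065295*(-4141923 + 2988170)) = (4331964824/1979065295)/(-1153753) = (4331964824/1979065295)*(-1/1153753) = -4331964824/2283352521302135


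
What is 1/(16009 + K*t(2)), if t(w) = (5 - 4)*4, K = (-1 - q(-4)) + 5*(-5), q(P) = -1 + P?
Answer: 1/15925 ≈ 6.2794e-5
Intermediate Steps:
K = -21 (K = (-1 - (-1 - 4)) + 5*(-5) = (-1 - 1*(-5)) - 25 = (-1 + 5) - 25 = 4 - 25 = -21)
t(w) = 4 (t(w) = 1*4 = 4)
1/(16009 + K*t(2)) = 1/(16009 - 21*4) = 1/(16009 - 84) = 1/15925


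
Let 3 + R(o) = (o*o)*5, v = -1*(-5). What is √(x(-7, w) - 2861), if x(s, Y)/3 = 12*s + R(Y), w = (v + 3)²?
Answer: √58318 ≈ 241.49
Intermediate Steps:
v = 5
R(o) = -3 + 5*o² (R(o) = -3 + (o*o)*5 = -3 + o²*5 = -3 + 5*o²)
w = 64 (w = (5 + 3)² = 8² = 64)
x(s, Y) = -9 + 15*Y² + 36*s (x(s, Y) = 3*(12*s + (-3 + 5*Y²)) = 3*(-3 + 5*Y² + 12*s) = -9 + 15*Y² + 36*s)
√(x(-7, w) - 2861) = √((-9 + 15*64² + 36*(-7)) - 2861) = √((-9 + 15*4096 - 252) - 2861) = √((-9 + 61440 - 252) - 2861) = √(61179 - 2861) = √58318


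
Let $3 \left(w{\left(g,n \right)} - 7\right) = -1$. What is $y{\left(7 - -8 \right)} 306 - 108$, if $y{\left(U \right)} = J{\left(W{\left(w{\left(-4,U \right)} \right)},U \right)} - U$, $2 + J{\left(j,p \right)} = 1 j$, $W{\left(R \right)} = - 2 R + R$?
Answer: $-7350$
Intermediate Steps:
$w{\left(g,n \right)} = \frac{20}{3}$ ($w{\left(g,n \right)} = 7 + \frac{1}{3} \left(-1\right) = 7 - \frac{1}{3} = \frac{20}{3}$)
$W{\left(R \right)} = - R$
$J{\left(j,p \right)} = -2 + j$ ($J{\left(j,p \right)} = -2 + 1 j = -2 + j$)
$y{\left(U \right)} = - \frac{26}{3} - U$ ($y{\left(U \right)} = \left(-2 - \frac{20}{3}\right) - U = - \frac{26}{3} - U$)
$y{\left(7 - -8 \right)} 306 - 108 = \left(- \frac{26}{3} - \left(7 - -8\right)\right) 306 - 108 = \left(- \frac{26}{3} - \left(7 + 8\right)\right) 306 - 108 = \left(- \frac{26}{3} - 15\right) 306 - 108 = \left(- \frac{71}{3}\right) 306 - 108 = -7242 - 108 = -7350$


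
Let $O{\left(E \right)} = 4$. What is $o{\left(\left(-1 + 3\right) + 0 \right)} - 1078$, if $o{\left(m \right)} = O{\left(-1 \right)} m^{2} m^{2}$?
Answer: $-1014$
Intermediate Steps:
$o{\left(m \right)} = 4 m^{4}$ ($o{\left(m \right)} = 4 m^{2} m^{2} = 4 m^{4}$)
$o{\left(\left(-1 + 3\right) + 0 \right)} - 1078 = 4 \left(\left(-1 + 3\right) + 0\right)^{4} - 1078 = 4 \left(2 + 0\right)^{4} - 1078 = 4 \cdot 2^{4} - 1078 = 4 \cdot 16 - 1078 = 64 - 1078 = -1014$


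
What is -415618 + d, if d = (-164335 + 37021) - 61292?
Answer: -604224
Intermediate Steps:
d = -188606 (d = -127314 - 61292 = -188606)
-415618 + d = -415618 - 188606 = -604224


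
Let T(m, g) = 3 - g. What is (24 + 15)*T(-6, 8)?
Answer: -195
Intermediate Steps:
(24 + 15)*T(-6, 8) = (24 + 15)*(3 - 1*8) = 39*(3 - 8) = 39*(-5) = -195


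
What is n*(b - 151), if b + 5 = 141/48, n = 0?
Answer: 0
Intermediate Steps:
b = -33/16 (b = -5 + 141/48 = -5 + 141*(1/48) = -5 + 47/16 = -33/16 ≈ -2.0625)
n*(b - 151) = 0*(-33/16 - 151) = 0*(-2449/16) = 0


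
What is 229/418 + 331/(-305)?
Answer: -68513/127490 ≈ -0.53740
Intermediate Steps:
229/418 + 331/(-305) = 229*(1/418) + 331*(-1/305) = 229/418 - 331/305 = -68513/127490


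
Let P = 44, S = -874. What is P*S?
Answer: -38456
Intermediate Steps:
P*S = 44*(-874) = -38456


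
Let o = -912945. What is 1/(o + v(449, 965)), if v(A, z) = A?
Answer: -1/912496 ≈ -1.0959e-6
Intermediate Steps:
1/(o + v(449, 965)) = 1/(-912945 + 449) = 1/(-912496) = -1/912496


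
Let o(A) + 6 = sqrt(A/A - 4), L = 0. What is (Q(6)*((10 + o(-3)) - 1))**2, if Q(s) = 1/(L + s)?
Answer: 1/6 + I*sqrt(3)/6 ≈ 0.16667 + 0.28868*I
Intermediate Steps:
o(A) = -6 + I*sqrt(3) (o(A) = -6 + sqrt(A/A - 4) = -6 + sqrt(1 - 4) = -6 + sqrt(-3) = -6 + I*sqrt(3))
Q(s) = 1/s (Q(s) = 1/(0 + s) = 1/s)
(Q(6)*((10 + o(-3)) - 1))**2 = (((10 + (-6 + I*sqrt(3))) - 1)/6)**2 = (((4 + I*sqrt(3)) - 1)/6)**2 = ((3 + I*sqrt(3))/6)**2 = (1/2 + I*sqrt(3)/6)**2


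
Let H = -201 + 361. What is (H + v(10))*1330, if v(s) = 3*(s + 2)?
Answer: 260680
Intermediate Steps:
v(s) = 6 + 3*s (v(s) = 3*(2 + s) = 6 + 3*s)
H = 160
(H + v(10))*1330 = (160 + (6 + 3*10))*1330 = (160 + (6 + 30))*1330 = (160 + 36)*1330 = 196*1330 = 260680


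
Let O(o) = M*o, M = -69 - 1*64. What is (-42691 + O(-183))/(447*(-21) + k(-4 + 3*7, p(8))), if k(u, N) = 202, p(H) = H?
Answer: 18352/9185 ≈ 1.9980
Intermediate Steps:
M = -133 (M = -69 - 64 = -133)
O(o) = -133*o
(-42691 + O(-183))/(447*(-21) + k(-4 + 3*7, p(8))) = (-42691 - 133*(-183))/(447*(-21) + 202) = (-42691 + 24339)/(-9387 + 202) = -18352/(-9185) = -18352*(-1/9185) = 18352/9185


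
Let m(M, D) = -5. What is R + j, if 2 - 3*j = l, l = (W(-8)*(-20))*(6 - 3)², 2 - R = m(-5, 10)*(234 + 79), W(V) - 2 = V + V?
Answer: 2183/3 ≈ 727.67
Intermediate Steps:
W(V) = 2 + 2*V (W(V) = 2 + (V + V) = 2 + 2*V)
R = 1567 (R = 2 - (-5)*(234 + 79) = 2 - (-5)*313 = 2 - 1*(-1565) = 2 + 1565 = 1567)
l = 2520 (l = ((2 + 2*(-8))*(-20))*(6 - 3)² = ((2 - 16)*(-20))*3² = -14*(-20)*9 = 280*9 = 2520)
j = -2518/3 (j = ⅔ - ⅓*2520 = ⅔ - 840 = -2518/3 ≈ -839.33)
R + j = 1567 - 2518/3 = 2183/3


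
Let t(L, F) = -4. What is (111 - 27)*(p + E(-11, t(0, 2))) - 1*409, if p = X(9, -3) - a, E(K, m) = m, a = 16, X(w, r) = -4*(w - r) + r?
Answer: -6373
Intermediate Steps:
X(w, r) = -4*w + 5*r (X(w, r) = (-4*w + 4*r) + r = -4*w + 5*r)
p = -67 (p = (-4*9 + 5*(-3)) - 1*16 = (-36 - 15) - 16 = -51 - 16 = -67)
(111 - 27)*(p + E(-11, t(0, 2))) - 1*409 = (111 - 27)*(-67 - 4) - 1*409 = 84*(-71) - 409 = -5964 - 409 = -6373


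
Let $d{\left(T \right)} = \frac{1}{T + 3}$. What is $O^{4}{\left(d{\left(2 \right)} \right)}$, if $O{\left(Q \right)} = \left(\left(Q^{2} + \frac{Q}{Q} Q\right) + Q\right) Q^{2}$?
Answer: $\frac{14641}{152587890625} \approx 9.5951 \cdot 10^{-8}$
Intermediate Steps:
$d{\left(T \right)} = \frac{1}{3 + T}$
$O{\left(Q \right)} = Q^{2} \left(Q^{2} + 2 Q\right)$ ($O{\left(Q \right)} = \left(\left(Q^{2} + 1 Q\right) + Q\right) Q^{2} = \left(\left(Q^{2} + Q\right) + Q\right) Q^{2} = \left(\left(Q + Q^{2}\right) + Q\right) Q^{2} = \left(Q^{2} + 2 Q\right) Q^{2} = Q^{2} \left(Q^{2} + 2 Q\right)$)
$O^{4}{\left(d{\left(2 \right)} \right)} = \left(\left(\frac{1}{3 + 2}\right)^{3} \left(2 + \frac{1}{3 + 2}\right)\right)^{4} = \left(\left(\frac{1}{5}\right)^{3} \left(2 + \frac{1}{5}\right)\right)^{4} = \left(\frac{2 + \frac{1}{5}}{125}\right)^{4} = \left(\frac{1}{125} \cdot \frac{11}{5}\right)^{4} = \left(\frac{11}{625}\right)^{4} = \frac{14641}{152587890625}$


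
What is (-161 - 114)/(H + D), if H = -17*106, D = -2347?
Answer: 275/4149 ≈ 0.066281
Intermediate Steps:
H = -1802
(-161 - 114)/(H + D) = (-161 - 114)/(-1802 - 2347) = -275/(-4149) = -275*(-1/4149) = 275/4149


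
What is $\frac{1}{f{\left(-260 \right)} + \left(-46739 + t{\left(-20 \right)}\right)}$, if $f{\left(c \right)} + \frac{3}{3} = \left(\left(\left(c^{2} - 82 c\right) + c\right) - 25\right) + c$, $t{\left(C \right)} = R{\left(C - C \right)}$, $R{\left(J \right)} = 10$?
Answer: $\frac{1}{41645} \approx 2.4012 \cdot 10^{-5}$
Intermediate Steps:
$t{\left(C \right)} = 10$
$f{\left(c \right)} = -26 + c^{2} - 80 c$ ($f{\left(c \right)} = -1 - \left(25 - c^{2} + 80 c\right) = -26 + c^{2} - 80 c$)
$\frac{1}{f{\left(-260 \right)} + \left(-46739 + t{\left(-20 \right)}\right)} = \frac{1}{\left(-26 + \left(-260\right)^{2} - -20800\right) + \left(-46739 + 10\right)} = \frac{1}{\left(-26 + 67600 + 20800\right) - 46729} = \frac{1}{88374 - 46729} = \frac{1}{41645}$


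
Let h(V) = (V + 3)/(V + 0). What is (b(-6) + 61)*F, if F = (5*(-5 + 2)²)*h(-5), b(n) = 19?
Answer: 1440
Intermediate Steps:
h(V) = (3 + V)/V
F = 18 (F = (5*(-5 + 2)²)*((3 - 5)/(-5)) = (5*(-3)²)*(-⅕*(-2)) = (5*9)*(⅖) = 45*(⅖) = 18)
(b(-6) + 61)*F = (19 + 61)*18 = 80*18 = 1440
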